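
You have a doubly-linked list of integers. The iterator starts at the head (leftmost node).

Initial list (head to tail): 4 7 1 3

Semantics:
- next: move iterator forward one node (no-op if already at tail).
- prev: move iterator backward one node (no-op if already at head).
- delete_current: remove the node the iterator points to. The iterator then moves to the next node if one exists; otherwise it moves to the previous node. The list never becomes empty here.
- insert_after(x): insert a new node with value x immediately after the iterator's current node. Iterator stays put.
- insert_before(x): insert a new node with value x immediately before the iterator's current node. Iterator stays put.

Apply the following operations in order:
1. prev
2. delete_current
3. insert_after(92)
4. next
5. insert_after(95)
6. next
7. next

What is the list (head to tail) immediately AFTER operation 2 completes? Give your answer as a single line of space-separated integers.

Answer: 7 1 3

Derivation:
After 1 (prev): list=[4, 7, 1, 3] cursor@4
After 2 (delete_current): list=[7, 1, 3] cursor@7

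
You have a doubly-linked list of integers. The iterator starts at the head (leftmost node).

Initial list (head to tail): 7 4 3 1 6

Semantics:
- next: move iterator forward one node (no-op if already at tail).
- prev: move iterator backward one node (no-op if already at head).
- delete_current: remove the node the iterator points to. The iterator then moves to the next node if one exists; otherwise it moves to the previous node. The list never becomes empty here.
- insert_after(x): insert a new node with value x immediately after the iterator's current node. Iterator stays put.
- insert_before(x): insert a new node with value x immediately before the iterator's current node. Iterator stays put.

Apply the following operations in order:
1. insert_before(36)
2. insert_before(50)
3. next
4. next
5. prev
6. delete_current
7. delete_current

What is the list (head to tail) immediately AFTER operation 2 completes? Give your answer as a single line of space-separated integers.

Answer: 36 50 7 4 3 1 6

Derivation:
After 1 (insert_before(36)): list=[36, 7, 4, 3, 1, 6] cursor@7
After 2 (insert_before(50)): list=[36, 50, 7, 4, 3, 1, 6] cursor@7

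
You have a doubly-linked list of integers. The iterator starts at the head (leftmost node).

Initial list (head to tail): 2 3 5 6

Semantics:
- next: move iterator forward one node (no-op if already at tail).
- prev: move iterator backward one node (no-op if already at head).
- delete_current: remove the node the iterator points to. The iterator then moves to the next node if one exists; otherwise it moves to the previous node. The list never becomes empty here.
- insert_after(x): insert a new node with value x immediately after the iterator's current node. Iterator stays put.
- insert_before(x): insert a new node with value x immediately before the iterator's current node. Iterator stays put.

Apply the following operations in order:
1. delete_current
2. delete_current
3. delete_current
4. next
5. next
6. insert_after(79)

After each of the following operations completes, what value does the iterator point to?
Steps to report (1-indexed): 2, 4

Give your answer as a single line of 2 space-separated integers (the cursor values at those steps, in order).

After 1 (delete_current): list=[3, 5, 6] cursor@3
After 2 (delete_current): list=[5, 6] cursor@5
After 3 (delete_current): list=[6] cursor@6
After 4 (next): list=[6] cursor@6
After 5 (next): list=[6] cursor@6
After 6 (insert_after(79)): list=[6, 79] cursor@6

Answer: 5 6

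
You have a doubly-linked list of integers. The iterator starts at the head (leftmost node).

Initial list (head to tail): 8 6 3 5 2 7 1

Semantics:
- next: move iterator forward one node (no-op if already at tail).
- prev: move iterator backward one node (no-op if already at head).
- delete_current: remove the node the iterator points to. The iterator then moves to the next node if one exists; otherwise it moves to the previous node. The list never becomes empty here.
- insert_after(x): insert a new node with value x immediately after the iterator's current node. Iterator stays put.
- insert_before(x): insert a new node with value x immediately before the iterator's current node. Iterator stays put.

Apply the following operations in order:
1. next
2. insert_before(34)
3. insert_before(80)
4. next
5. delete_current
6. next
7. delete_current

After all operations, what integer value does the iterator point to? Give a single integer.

Answer: 7

Derivation:
After 1 (next): list=[8, 6, 3, 5, 2, 7, 1] cursor@6
After 2 (insert_before(34)): list=[8, 34, 6, 3, 5, 2, 7, 1] cursor@6
After 3 (insert_before(80)): list=[8, 34, 80, 6, 3, 5, 2, 7, 1] cursor@6
After 4 (next): list=[8, 34, 80, 6, 3, 5, 2, 7, 1] cursor@3
After 5 (delete_current): list=[8, 34, 80, 6, 5, 2, 7, 1] cursor@5
After 6 (next): list=[8, 34, 80, 6, 5, 2, 7, 1] cursor@2
After 7 (delete_current): list=[8, 34, 80, 6, 5, 7, 1] cursor@7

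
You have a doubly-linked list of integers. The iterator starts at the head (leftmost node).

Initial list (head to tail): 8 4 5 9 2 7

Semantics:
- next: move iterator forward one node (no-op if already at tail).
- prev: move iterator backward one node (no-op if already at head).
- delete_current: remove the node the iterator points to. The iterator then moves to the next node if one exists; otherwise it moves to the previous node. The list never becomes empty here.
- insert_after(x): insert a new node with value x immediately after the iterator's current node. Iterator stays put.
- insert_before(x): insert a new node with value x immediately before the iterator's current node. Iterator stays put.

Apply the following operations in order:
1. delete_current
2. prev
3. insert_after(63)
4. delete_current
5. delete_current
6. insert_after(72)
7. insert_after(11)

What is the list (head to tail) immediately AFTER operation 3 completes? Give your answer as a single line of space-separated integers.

Answer: 4 63 5 9 2 7

Derivation:
After 1 (delete_current): list=[4, 5, 9, 2, 7] cursor@4
After 2 (prev): list=[4, 5, 9, 2, 7] cursor@4
After 3 (insert_after(63)): list=[4, 63, 5, 9, 2, 7] cursor@4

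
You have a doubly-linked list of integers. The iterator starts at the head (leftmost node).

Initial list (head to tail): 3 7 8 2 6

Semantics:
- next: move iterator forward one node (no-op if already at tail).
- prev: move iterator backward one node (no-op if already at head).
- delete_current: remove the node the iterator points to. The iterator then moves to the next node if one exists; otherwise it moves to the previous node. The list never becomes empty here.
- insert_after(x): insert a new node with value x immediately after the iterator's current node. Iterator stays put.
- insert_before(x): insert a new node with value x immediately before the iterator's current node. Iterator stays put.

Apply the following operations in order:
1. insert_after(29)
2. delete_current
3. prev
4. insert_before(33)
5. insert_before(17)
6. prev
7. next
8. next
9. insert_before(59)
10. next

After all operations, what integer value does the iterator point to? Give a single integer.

After 1 (insert_after(29)): list=[3, 29, 7, 8, 2, 6] cursor@3
After 2 (delete_current): list=[29, 7, 8, 2, 6] cursor@29
After 3 (prev): list=[29, 7, 8, 2, 6] cursor@29
After 4 (insert_before(33)): list=[33, 29, 7, 8, 2, 6] cursor@29
After 5 (insert_before(17)): list=[33, 17, 29, 7, 8, 2, 6] cursor@29
After 6 (prev): list=[33, 17, 29, 7, 8, 2, 6] cursor@17
After 7 (next): list=[33, 17, 29, 7, 8, 2, 6] cursor@29
After 8 (next): list=[33, 17, 29, 7, 8, 2, 6] cursor@7
After 9 (insert_before(59)): list=[33, 17, 29, 59, 7, 8, 2, 6] cursor@7
After 10 (next): list=[33, 17, 29, 59, 7, 8, 2, 6] cursor@8

Answer: 8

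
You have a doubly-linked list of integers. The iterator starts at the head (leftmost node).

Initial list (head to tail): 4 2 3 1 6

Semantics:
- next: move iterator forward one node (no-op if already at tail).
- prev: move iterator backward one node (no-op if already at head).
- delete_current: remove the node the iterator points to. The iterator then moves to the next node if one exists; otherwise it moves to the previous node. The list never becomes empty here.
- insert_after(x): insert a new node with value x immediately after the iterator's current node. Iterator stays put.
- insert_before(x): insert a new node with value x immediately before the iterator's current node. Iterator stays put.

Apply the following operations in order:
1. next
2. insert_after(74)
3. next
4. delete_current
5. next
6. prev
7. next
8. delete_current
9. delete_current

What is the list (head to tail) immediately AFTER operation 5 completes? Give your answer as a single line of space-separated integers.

After 1 (next): list=[4, 2, 3, 1, 6] cursor@2
After 2 (insert_after(74)): list=[4, 2, 74, 3, 1, 6] cursor@2
After 3 (next): list=[4, 2, 74, 3, 1, 6] cursor@74
After 4 (delete_current): list=[4, 2, 3, 1, 6] cursor@3
After 5 (next): list=[4, 2, 3, 1, 6] cursor@1

Answer: 4 2 3 1 6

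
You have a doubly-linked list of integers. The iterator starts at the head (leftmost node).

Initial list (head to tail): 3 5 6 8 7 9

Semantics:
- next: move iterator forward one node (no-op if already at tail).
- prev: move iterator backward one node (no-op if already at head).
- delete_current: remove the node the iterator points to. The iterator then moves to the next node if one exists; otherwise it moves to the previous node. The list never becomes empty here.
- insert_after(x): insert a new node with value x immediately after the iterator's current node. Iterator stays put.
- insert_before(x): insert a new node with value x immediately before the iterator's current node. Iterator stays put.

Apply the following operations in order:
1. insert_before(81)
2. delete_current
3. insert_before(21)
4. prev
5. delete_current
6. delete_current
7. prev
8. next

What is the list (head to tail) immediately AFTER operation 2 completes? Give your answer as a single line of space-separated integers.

Answer: 81 5 6 8 7 9

Derivation:
After 1 (insert_before(81)): list=[81, 3, 5, 6, 8, 7, 9] cursor@3
After 2 (delete_current): list=[81, 5, 6, 8, 7, 9] cursor@5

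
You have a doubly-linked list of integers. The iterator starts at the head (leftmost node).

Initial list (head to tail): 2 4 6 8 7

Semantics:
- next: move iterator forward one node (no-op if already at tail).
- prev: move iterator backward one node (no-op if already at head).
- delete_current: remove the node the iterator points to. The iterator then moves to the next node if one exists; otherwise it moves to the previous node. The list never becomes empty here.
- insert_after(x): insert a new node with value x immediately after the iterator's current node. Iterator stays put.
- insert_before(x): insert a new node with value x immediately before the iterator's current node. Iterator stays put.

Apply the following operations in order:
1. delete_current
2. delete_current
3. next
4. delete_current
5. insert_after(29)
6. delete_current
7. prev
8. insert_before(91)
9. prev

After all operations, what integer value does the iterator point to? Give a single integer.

After 1 (delete_current): list=[4, 6, 8, 7] cursor@4
After 2 (delete_current): list=[6, 8, 7] cursor@6
After 3 (next): list=[6, 8, 7] cursor@8
After 4 (delete_current): list=[6, 7] cursor@7
After 5 (insert_after(29)): list=[6, 7, 29] cursor@7
After 6 (delete_current): list=[6, 29] cursor@29
After 7 (prev): list=[6, 29] cursor@6
After 8 (insert_before(91)): list=[91, 6, 29] cursor@6
After 9 (prev): list=[91, 6, 29] cursor@91

Answer: 91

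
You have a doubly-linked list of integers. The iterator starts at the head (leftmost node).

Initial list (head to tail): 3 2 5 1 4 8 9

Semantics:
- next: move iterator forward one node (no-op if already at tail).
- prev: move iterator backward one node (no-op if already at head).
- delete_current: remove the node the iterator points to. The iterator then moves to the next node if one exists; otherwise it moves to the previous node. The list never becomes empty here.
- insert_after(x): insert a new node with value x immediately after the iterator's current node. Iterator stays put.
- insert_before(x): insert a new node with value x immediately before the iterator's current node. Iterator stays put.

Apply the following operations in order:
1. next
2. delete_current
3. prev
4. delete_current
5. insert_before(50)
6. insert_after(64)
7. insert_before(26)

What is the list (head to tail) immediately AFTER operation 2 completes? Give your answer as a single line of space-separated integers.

After 1 (next): list=[3, 2, 5, 1, 4, 8, 9] cursor@2
After 2 (delete_current): list=[3, 5, 1, 4, 8, 9] cursor@5

Answer: 3 5 1 4 8 9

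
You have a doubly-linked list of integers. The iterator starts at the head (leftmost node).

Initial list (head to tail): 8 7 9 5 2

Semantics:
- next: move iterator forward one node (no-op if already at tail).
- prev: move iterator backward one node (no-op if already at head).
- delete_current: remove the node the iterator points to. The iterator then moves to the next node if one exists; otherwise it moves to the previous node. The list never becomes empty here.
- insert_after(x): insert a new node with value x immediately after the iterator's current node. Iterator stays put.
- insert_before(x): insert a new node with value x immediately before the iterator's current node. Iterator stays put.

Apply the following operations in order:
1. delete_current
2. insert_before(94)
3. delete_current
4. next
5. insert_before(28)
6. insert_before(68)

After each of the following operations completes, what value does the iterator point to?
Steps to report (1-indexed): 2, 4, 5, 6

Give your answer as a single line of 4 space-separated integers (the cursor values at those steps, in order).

After 1 (delete_current): list=[7, 9, 5, 2] cursor@7
After 2 (insert_before(94)): list=[94, 7, 9, 5, 2] cursor@7
After 3 (delete_current): list=[94, 9, 5, 2] cursor@9
After 4 (next): list=[94, 9, 5, 2] cursor@5
After 5 (insert_before(28)): list=[94, 9, 28, 5, 2] cursor@5
After 6 (insert_before(68)): list=[94, 9, 28, 68, 5, 2] cursor@5

Answer: 7 5 5 5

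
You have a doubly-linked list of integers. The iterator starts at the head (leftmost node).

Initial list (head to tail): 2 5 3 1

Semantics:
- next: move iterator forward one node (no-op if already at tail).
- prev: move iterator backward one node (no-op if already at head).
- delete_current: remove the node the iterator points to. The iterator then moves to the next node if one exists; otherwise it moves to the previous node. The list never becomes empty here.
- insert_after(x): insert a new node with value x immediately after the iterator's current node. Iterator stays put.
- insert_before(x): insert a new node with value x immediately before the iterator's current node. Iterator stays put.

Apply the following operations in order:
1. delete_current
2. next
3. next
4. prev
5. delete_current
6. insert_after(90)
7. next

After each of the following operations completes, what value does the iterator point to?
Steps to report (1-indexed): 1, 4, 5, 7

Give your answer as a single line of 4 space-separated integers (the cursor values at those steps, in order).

After 1 (delete_current): list=[5, 3, 1] cursor@5
After 2 (next): list=[5, 3, 1] cursor@3
After 3 (next): list=[5, 3, 1] cursor@1
After 4 (prev): list=[5, 3, 1] cursor@3
After 5 (delete_current): list=[5, 1] cursor@1
After 6 (insert_after(90)): list=[5, 1, 90] cursor@1
After 7 (next): list=[5, 1, 90] cursor@90

Answer: 5 3 1 90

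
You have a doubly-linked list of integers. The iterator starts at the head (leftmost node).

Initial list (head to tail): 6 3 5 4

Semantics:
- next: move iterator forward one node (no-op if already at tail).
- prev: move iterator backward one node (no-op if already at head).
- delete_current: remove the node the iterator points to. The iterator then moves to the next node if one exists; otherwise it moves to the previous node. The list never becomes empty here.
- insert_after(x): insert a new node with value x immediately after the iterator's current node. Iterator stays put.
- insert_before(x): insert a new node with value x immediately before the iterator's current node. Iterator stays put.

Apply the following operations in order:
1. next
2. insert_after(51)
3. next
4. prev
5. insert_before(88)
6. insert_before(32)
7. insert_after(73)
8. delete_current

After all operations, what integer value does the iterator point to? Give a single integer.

Answer: 73

Derivation:
After 1 (next): list=[6, 3, 5, 4] cursor@3
After 2 (insert_after(51)): list=[6, 3, 51, 5, 4] cursor@3
After 3 (next): list=[6, 3, 51, 5, 4] cursor@51
After 4 (prev): list=[6, 3, 51, 5, 4] cursor@3
After 5 (insert_before(88)): list=[6, 88, 3, 51, 5, 4] cursor@3
After 6 (insert_before(32)): list=[6, 88, 32, 3, 51, 5, 4] cursor@3
After 7 (insert_after(73)): list=[6, 88, 32, 3, 73, 51, 5, 4] cursor@3
After 8 (delete_current): list=[6, 88, 32, 73, 51, 5, 4] cursor@73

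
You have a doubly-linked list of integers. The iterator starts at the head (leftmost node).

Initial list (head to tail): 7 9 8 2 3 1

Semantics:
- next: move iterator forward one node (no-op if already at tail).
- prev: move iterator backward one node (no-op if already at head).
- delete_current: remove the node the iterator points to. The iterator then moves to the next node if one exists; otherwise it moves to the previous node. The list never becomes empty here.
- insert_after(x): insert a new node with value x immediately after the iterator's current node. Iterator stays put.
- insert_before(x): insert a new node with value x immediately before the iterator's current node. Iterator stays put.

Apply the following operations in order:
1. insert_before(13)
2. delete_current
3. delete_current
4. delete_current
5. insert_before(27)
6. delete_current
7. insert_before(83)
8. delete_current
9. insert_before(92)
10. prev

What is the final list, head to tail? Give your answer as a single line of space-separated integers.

Answer: 13 27 83 92 1

Derivation:
After 1 (insert_before(13)): list=[13, 7, 9, 8, 2, 3, 1] cursor@7
After 2 (delete_current): list=[13, 9, 8, 2, 3, 1] cursor@9
After 3 (delete_current): list=[13, 8, 2, 3, 1] cursor@8
After 4 (delete_current): list=[13, 2, 3, 1] cursor@2
After 5 (insert_before(27)): list=[13, 27, 2, 3, 1] cursor@2
After 6 (delete_current): list=[13, 27, 3, 1] cursor@3
After 7 (insert_before(83)): list=[13, 27, 83, 3, 1] cursor@3
After 8 (delete_current): list=[13, 27, 83, 1] cursor@1
After 9 (insert_before(92)): list=[13, 27, 83, 92, 1] cursor@1
After 10 (prev): list=[13, 27, 83, 92, 1] cursor@92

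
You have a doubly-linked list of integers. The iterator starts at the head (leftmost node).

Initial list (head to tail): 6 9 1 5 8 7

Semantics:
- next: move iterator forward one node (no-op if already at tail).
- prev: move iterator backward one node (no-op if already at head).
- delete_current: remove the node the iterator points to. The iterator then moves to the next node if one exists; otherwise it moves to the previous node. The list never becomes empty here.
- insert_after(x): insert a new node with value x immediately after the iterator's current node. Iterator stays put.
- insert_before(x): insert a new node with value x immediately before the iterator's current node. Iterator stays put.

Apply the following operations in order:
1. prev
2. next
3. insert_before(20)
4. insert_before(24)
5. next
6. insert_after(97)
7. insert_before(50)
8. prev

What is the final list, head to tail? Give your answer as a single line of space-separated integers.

Answer: 6 20 24 9 50 1 97 5 8 7

Derivation:
After 1 (prev): list=[6, 9, 1, 5, 8, 7] cursor@6
After 2 (next): list=[6, 9, 1, 5, 8, 7] cursor@9
After 3 (insert_before(20)): list=[6, 20, 9, 1, 5, 8, 7] cursor@9
After 4 (insert_before(24)): list=[6, 20, 24, 9, 1, 5, 8, 7] cursor@9
After 5 (next): list=[6, 20, 24, 9, 1, 5, 8, 7] cursor@1
After 6 (insert_after(97)): list=[6, 20, 24, 9, 1, 97, 5, 8, 7] cursor@1
After 7 (insert_before(50)): list=[6, 20, 24, 9, 50, 1, 97, 5, 8, 7] cursor@1
After 8 (prev): list=[6, 20, 24, 9, 50, 1, 97, 5, 8, 7] cursor@50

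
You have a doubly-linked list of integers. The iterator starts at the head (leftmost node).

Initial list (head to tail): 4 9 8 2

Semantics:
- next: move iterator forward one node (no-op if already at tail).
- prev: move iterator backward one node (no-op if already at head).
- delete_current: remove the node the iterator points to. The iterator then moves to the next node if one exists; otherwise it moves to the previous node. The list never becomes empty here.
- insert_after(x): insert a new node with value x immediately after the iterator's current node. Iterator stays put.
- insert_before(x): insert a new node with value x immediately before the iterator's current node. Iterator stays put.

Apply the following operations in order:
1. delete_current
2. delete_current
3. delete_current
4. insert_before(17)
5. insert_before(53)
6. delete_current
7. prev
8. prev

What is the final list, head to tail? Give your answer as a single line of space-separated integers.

Answer: 17 53

Derivation:
After 1 (delete_current): list=[9, 8, 2] cursor@9
After 2 (delete_current): list=[8, 2] cursor@8
After 3 (delete_current): list=[2] cursor@2
After 4 (insert_before(17)): list=[17, 2] cursor@2
After 5 (insert_before(53)): list=[17, 53, 2] cursor@2
After 6 (delete_current): list=[17, 53] cursor@53
After 7 (prev): list=[17, 53] cursor@17
After 8 (prev): list=[17, 53] cursor@17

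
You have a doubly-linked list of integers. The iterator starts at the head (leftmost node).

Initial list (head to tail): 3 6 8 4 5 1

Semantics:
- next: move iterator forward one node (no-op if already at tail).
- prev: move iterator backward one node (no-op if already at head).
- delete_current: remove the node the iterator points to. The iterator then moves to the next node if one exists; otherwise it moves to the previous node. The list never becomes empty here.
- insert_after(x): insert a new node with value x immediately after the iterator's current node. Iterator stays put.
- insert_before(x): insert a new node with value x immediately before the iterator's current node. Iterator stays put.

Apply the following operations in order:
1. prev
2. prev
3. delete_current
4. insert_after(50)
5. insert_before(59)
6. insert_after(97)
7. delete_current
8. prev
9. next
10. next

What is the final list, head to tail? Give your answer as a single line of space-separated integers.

Answer: 59 97 50 8 4 5 1

Derivation:
After 1 (prev): list=[3, 6, 8, 4, 5, 1] cursor@3
After 2 (prev): list=[3, 6, 8, 4, 5, 1] cursor@3
After 3 (delete_current): list=[6, 8, 4, 5, 1] cursor@6
After 4 (insert_after(50)): list=[6, 50, 8, 4, 5, 1] cursor@6
After 5 (insert_before(59)): list=[59, 6, 50, 8, 4, 5, 1] cursor@6
After 6 (insert_after(97)): list=[59, 6, 97, 50, 8, 4, 5, 1] cursor@6
After 7 (delete_current): list=[59, 97, 50, 8, 4, 5, 1] cursor@97
After 8 (prev): list=[59, 97, 50, 8, 4, 5, 1] cursor@59
After 9 (next): list=[59, 97, 50, 8, 4, 5, 1] cursor@97
After 10 (next): list=[59, 97, 50, 8, 4, 5, 1] cursor@50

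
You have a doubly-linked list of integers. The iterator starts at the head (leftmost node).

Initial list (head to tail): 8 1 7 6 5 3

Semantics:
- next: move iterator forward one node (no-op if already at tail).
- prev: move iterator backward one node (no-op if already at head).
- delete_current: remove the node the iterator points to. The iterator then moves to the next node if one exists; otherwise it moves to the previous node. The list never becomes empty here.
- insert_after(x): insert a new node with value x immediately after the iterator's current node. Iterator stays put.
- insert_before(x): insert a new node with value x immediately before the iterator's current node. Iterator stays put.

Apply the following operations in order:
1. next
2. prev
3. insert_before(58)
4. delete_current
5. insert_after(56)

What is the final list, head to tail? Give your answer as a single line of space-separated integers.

After 1 (next): list=[8, 1, 7, 6, 5, 3] cursor@1
After 2 (prev): list=[8, 1, 7, 6, 5, 3] cursor@8
After 3 (insert_before(58)): list=[58, 8, 1, 7, 6, 5, 3] cursor@8
After 4 (delete_current): list=[58, 1, 7, 6, 5, 3] cursor@1
After 5 (insert_after(56)): list=[58, 1, 56, 7, 6, 5, 3] cursor@1

Answer: 58 1 56 7 6 5 3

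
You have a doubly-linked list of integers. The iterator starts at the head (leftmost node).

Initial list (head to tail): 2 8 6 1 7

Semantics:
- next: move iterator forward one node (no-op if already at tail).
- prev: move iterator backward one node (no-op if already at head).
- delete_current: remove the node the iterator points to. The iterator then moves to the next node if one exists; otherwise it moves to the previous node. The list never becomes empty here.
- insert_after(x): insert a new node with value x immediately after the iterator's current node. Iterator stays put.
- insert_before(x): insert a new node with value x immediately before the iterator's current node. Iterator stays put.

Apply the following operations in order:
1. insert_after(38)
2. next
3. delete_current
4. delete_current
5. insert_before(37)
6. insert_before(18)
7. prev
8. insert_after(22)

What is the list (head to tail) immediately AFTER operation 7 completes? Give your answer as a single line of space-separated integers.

After 1 (insert_after(38)): list=[2, 38, 8, 6, 1, 7] cursor@2
After 2 (next): list=[2, 38, 8, 6, 1, 7] cursor@38
After 3 (delete_current): list=[2, 8, 6, 1, 7] cursor@8
After 4 (delete_current): list=[2, 6, 1, 7] cursor@6
After 5 (insert_before(37)): list=[2, 37, 6, 1, 7] cursor@6
After 6 (insert_before(18)): list=[2, 37, 18, 6, 1, 7] cursor@6
After 7 (prev): list=[2, 37, 18, 6, 1, 7] cursor@18

Answer: 2 37 18 6 1 7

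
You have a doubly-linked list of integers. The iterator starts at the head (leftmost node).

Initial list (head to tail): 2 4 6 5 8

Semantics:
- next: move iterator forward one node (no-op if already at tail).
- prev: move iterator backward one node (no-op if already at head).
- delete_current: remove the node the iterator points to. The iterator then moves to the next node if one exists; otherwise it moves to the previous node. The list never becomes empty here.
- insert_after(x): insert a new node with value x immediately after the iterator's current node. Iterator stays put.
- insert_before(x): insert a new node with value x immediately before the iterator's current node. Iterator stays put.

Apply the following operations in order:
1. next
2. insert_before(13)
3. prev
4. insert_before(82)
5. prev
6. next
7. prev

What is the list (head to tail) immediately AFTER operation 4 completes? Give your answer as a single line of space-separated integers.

Answer: 2 82 13 4 6 5 8

Derivation:
After 1 (next): list=[2, 4, 6, 5, 8] cursor@4
After 2 (insert_before(13)): list=[2, 13, 4, 6, 5, 8] cursor@4
After 3 (prev): list=[2, 13, 4, 6, 5, 8] cursor@13
After 4 (insert_before(82)): list=[2, 82, 13, 4, 6, 5, 8] cursor@13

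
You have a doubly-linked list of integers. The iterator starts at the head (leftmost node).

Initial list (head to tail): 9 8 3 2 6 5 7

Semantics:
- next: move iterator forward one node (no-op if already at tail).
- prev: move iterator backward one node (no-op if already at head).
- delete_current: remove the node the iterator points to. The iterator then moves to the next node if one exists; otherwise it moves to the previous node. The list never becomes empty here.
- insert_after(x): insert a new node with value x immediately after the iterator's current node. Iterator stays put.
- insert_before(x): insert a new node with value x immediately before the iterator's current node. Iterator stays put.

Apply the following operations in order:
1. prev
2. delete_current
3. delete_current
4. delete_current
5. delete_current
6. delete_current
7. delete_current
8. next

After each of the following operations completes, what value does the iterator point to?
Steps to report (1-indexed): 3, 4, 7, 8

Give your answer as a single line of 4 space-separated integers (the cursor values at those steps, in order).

Answer: 3 2 7 7

Derivation:
After 1 (prev): list=[9, 8, 3, 2, 6, 5, 7] cursor@9
After 2 (delete_current): list=[8, 3, 2, 6, 5, 7] cursor@8
After 3 (delete_current): list=[3, 2, 6, 5, 7] cursor@3
After 4 (delete_current): list=[2, 6, 5, 7] cursor@2
After 5 (delete_current): list=[6, 5, 7] cursor@6
After 6 (delete_current): list=[5, 7] cursor@5
After 7 (delete_current): list=[7] cursor@7
After 8 (next): list=[7] cursor@7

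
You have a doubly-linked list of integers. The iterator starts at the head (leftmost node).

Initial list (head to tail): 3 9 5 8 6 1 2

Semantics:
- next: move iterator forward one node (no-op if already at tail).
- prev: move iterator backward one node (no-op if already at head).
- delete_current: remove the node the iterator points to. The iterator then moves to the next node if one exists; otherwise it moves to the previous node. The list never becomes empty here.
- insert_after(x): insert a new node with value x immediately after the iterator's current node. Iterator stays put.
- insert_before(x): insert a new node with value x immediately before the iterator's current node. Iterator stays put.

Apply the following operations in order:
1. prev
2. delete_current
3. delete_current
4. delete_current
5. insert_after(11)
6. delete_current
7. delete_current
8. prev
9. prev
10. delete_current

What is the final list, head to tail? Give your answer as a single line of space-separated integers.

After 1 (prev): list=[3, 9, 5, 8, 6, 1, 2] cursor@3
After 2 (delete_current): list=[9, 5, 8, 6, 1, 2] cursor@9
After 3 (delete_current): list=[5, 8, 6, 1, 2] cursor@5
After 4 (delete_current): list=[8, 6, 1, 2] cursor@8
After 5 (insert_after(11)): list=[8, 11, 6, 1, 2] cursor@8
After 6 (delete_current): list=[11, 6, 1, 2] cursor@11
After 7 (delete_current): list=[6, 1, 2] cursor@6
After 8 (prev): list=[6, 1, 2] cursor@6
After 9 (prev): list=[6, 1, 2] cursor@6
After 10 (delete_current): list=[1, 2] cursor@1

Answer: 1 2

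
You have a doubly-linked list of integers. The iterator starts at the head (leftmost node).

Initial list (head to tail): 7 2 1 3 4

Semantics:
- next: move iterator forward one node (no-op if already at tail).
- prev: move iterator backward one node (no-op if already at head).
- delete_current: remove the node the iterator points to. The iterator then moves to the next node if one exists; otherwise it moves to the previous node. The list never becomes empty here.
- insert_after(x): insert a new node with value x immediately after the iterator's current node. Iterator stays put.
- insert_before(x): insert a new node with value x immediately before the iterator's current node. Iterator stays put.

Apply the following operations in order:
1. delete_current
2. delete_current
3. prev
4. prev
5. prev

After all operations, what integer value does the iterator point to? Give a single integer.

After 1 (delete_current): list=[2, 1, 3, 4] cursor@2
After 2 (delete_current): list=[1, 3, 4] cursor@1
After 3 (prev): list=[1, 3, 4] cursor@1
After 4 (prev): list=[1, 3, 4] cursor@1
After 5 (prev): list=[1, 3, 4] cursor@1

Answer: 1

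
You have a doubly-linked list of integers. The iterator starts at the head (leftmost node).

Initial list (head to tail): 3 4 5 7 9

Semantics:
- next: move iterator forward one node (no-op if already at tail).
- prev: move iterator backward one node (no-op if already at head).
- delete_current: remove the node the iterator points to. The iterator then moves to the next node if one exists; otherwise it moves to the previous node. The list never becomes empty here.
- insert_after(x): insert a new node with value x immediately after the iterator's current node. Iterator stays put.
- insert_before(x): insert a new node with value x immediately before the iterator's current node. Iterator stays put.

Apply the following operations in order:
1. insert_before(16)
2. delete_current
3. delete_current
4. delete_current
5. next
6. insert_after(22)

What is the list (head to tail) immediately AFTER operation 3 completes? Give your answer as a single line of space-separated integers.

After 1 (insert_before(16)): list=[16, 3, 4, 5, 7, 9] cursor@3
After 2 (delete_current): list=[16, 4, 5, 7, 9] cursor@4
After 3 (delete_current): list=[16, 5, 7, 9] cursor@5

Answer: 16 5 7 9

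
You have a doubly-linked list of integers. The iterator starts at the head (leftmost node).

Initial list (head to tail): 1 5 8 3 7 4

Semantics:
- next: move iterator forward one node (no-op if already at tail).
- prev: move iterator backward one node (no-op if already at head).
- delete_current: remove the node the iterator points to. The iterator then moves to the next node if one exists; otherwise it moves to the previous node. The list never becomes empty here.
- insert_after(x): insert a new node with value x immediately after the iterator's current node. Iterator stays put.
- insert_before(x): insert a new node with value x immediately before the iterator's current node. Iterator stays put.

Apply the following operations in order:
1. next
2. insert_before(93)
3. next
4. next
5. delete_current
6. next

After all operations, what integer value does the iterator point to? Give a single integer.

Answer: 4

Derivation:
After 1 (next): list=[1, 5, 8, 3, 7, 4] cursor@5
After 2 (insert_before(93)): list=[1, 93, 5, 8, 3, 7, 4] cursor@5
After 3 (next): list=[1, 93, 5, 8, 3, 7, 4] cursor@8
After 4 (next): list=[1, 93, 5, 8, 3, 7, 4] cursor@3
After 5 (delete_current): list=[1, 93, 5, 8, 7, 4] cursor@7
After 6 (next): list=[1, 93, 5, 8, 7, 4] cursor@4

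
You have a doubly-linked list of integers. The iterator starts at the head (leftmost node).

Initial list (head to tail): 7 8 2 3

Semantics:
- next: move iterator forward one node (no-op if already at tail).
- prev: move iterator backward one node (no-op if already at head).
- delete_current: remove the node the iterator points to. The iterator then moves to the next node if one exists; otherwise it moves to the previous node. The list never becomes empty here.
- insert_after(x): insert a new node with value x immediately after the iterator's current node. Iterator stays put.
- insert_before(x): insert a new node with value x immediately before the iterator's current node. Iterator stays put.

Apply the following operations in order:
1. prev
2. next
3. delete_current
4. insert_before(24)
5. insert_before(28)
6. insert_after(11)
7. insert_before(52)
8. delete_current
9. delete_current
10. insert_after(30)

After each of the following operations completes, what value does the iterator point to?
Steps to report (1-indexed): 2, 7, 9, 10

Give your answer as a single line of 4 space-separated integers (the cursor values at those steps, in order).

Answer: 8 2 3 3

Derivation:
After 1 (prev): list=[7, 8, 2, 3] cursor@7
After 2 (next): list=[7, 8, 2, 3] cursor@8
After 3 (delete_current): list=[7, 2, 3] cursor@2
After 4 (insert_before(24)): list=[7, 24, 2, 3] cursor@2
After 5 (insert_before(28)): list=[7, 24, 28, 2, 3] cursor@2
After 6 (insert_after(11)): list=[7, 24, 28, 2, 11, 3] cursor@2
After 7 (insert_before(52)): list=[7, 24, 28, 52, 2, 11, 3] cursor@2
After 8 (delete_current): list=[7, 24, 28, 52, 11, 3] cursor@11
After 9 (delete_current): list=[7, 24, 28, 52, 3] cursor@3
After 10 (insert_after(30)): list=[7, 24, 28, 52, 3, 30] cursor@3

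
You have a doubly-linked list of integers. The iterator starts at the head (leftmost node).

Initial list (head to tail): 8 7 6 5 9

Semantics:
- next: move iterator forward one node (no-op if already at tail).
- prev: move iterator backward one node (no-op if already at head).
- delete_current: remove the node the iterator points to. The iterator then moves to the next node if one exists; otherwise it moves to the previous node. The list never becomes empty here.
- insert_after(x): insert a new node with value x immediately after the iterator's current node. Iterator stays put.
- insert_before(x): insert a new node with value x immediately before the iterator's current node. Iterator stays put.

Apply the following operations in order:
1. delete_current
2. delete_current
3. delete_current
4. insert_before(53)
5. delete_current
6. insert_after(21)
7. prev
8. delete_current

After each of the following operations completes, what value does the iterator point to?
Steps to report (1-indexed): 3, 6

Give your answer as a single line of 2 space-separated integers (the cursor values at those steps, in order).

After 1 (delete_current): list=[7, 6, 5, 9] cursor@7
After 2 (delete_current): list=[6, 5, 9] cursor@6
After 3 (delete_current): list=[5, 9] cursor@5
After 4 (insert_before(53)): list=[53, 5, 9] cursor@5
After 5 (delete_current): list=[53, 9] cursor@9
After 6 (insert_after(21)): list=[53, 9, 21] cursor@9
After 7 (prev): list=[53, 9, 21] cursor@53
After 8 (delete_current): list=[9, 21] cursor@9

Answer: 5 9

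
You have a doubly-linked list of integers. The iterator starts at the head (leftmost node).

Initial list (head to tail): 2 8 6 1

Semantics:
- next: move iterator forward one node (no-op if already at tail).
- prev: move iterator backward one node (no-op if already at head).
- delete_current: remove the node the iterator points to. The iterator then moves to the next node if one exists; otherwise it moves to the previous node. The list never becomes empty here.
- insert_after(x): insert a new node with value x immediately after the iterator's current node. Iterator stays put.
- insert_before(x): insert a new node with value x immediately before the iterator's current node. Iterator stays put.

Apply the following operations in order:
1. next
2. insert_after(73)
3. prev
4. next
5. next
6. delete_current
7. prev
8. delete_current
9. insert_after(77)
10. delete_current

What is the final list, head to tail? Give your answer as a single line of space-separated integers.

After 1 (next): list=[2, 8, 6, 1] cursor@8
After 2 (insert_after(73)): list=[2, 8, 73, 6, 1] cursor@8
After 3 (prev): list=[2, 8, 73, 6, 1] cursor@2
After 4 (next): list=[2, 8, 73, 6, 1] cursor@8
After 5 (next): list=[2, 8, 73, 6, 1] cursor@73
After 6 (delete_current): list=[2, 8, 6, 1] cursor@6
After 7 (prev): list=[2, 8, 6, 1] cursor@8
After 8 (delete_current): list=[2, 6, 1] cursor@6
After 9 (insert_after(77)): list=[2, 6, 77, 1] cursor@6
After 10 (delete_current): list=[2, 77, 1] cursor@77

Answer: 2 77 1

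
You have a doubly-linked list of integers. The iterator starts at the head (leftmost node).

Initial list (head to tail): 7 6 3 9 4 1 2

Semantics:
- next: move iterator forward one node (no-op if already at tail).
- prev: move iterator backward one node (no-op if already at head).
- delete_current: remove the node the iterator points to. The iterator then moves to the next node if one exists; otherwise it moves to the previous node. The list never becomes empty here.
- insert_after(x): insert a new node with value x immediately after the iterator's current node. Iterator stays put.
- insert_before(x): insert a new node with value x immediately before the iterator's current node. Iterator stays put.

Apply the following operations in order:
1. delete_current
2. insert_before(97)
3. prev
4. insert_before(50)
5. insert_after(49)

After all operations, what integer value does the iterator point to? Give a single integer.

After 1 (delete_current): list=[6, 3, 9, 4, 1, 2] cursor@6
After 2 (insert_before(97)): list=[97, 6, 3, 9, 4, 1, 2] cursor@6
After 3 (prev): list=[97, 6, 3, 9, 4, 1, 2] cursor@97
After 4 (insert_before(50)): list=[50, 97, 6, 3, 9, 4, 1, 2] cursor@97
After 5 (insert_after(49)): list=[50, 97, 49, 6, 3, 9, 4, 1, 2] cursor@97

Answer: 97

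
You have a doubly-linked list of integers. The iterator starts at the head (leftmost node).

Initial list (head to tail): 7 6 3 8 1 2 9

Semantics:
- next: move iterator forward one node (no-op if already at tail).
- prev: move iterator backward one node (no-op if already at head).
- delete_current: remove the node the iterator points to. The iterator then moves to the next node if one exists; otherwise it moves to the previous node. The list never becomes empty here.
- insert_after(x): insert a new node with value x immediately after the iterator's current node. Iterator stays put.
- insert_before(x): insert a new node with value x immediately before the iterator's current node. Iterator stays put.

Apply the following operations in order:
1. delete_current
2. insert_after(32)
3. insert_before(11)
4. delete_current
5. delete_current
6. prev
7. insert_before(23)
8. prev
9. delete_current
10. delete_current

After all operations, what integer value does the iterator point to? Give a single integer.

After 1 (delete_current): list=[6, 3, 8, 1, 2, 9] cursor@6
After 2 (insert_after(32)): list=[6, 32, 3, 8, 1, 2, 9] cursor@6
After 3 (insert_before(11)): list=[11, 6, 32, 3, 8, 1, 2, 9] cursor@6
After 4 (delete_current): list=[11, 32, 3, 8, 1, 2, 9] cursor@32
After 5 (delete_current): list=[11, 3, 8, 1, 2, 9] cursor@3
After 6 (prev): list=[11, 3, 8, 1, 2, 9] cursor@11
After 7 (insert_before(23)): list=[23, 11, 3, 8, 1, 2, 9] cursor@11
After 8 (prev): list=[23, 11, 3, 8, 1, 2, 9] cursor@23
After 9 (delete_current): list=[11, 3, 8, 1, 2, 9] cursor@11
After 10 (delete_current): list=[3, 8, 1, 2, 9] cursor@3

Answer: 3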